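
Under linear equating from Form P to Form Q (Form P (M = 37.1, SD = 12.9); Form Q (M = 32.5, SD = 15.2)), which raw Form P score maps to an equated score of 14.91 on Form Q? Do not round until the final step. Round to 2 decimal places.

22.17

Invert y = (SD_Y/SD_X)(x − M_X) + M_Y:
x = (SD_X/SD_Y)(y − M_Y) + M_X = (12.9/15.2)(14.91 − 32.5) + 37.1
x = 0.848684 × -17.590 + 37.1 = 22.17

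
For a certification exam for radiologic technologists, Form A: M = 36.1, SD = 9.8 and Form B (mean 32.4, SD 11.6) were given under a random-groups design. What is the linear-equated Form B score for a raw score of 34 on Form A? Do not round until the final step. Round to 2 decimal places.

29.91

Linear equating: y = (SD_Y/SD_X)(x − M_X) + M_Y
y = (11.6/9.8)(34 − 36.1) + 32.4
y = 1.183673 × -2.1 + 32.4 = -2.4857 + 32.4 = 29.91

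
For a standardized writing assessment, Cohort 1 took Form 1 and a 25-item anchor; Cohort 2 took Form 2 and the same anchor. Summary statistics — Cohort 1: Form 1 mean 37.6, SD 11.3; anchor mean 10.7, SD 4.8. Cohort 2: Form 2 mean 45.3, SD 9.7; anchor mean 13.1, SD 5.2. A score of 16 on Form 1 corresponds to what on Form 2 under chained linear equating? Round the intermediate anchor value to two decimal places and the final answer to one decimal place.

Form 1 → anchor (Cohort 1): v = (4.8/11.3)(16 − 37.6) + 10.7 = 1.52
anchor → Form 2 (Cohort 2): y = (9.7/5.2)(1.52 − 13.1) + 45.3 = 23.7

23.7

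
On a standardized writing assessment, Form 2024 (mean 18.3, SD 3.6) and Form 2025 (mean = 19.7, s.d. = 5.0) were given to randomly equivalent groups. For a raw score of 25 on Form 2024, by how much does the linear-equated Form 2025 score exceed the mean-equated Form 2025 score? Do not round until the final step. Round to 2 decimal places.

2.61

Mean-equated: 25 + (19.7 − 18.3) = 26.40
Linear-equated: (5.0/3.6)(25 − 18.3) + 19.7 = 29.006
Difference = 29.006 − 26.40 = 2.61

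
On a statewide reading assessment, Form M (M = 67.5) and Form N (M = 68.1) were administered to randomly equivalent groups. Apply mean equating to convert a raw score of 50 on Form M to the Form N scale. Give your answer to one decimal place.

50.6

Mean equating: y = x + (M_Y − M_X) = 50 + (68.1 − 67.5) = 50.6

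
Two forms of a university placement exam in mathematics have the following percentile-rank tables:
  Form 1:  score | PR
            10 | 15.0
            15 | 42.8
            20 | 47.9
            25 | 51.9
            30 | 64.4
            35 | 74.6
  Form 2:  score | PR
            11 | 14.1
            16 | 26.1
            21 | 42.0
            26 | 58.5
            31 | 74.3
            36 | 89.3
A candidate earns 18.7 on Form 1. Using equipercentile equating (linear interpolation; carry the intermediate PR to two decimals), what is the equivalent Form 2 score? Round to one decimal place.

22.4

PR of 18.7 on Form 1: 42.8 + (18.7 − 15)/(20 − 15) × (47.9 − 42.8) = 46.57
On Form 2, PR 46.57 falls between score 21 (PR 42.0) and 26 (PR 58.5).
Interpolate: 21 + (46.57 − 42.0)/(58.5 − 42.0) × (26 − 21) = 22.4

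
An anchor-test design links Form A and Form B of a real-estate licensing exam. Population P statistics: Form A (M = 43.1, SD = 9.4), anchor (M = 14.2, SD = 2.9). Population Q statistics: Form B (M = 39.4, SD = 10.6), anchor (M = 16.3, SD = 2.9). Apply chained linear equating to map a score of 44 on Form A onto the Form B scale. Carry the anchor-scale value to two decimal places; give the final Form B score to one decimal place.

32.7

Form A → anchor (Population P): v = (2.9/9.4)(44 − 43.1) + 14.2 = 14.48
anchor → Form B (Population Q): y = (10.6/2.9)(14.48 − 16.3) + 39.4 = 32.7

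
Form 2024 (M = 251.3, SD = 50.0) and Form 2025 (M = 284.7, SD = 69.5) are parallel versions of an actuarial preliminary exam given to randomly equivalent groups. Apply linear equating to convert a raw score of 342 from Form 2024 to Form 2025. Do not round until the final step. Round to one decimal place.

Linear equating: y = (SD_Y/SD_X)(x − M_X) + M_Y
y = (69.5/50.0)(342 − 251.3) + 284.7
y = 1.390000 × 90.7 + 284.7 = 126.0730 + 284.7 = 410.8

410.8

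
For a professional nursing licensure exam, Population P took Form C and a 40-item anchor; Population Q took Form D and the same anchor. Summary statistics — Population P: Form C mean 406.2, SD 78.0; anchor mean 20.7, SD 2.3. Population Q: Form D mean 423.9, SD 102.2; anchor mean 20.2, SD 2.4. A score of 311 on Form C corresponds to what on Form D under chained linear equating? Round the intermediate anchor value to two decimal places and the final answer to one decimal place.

325.5

Form C → anchor (Population P): v = (2.3/78.0)(311 − 406.2) + 20.7 = 17.89
anchor → Form D (Population Q): y = (102.2/2.4)(17.89 − 20.2) + 423.9 = 325.5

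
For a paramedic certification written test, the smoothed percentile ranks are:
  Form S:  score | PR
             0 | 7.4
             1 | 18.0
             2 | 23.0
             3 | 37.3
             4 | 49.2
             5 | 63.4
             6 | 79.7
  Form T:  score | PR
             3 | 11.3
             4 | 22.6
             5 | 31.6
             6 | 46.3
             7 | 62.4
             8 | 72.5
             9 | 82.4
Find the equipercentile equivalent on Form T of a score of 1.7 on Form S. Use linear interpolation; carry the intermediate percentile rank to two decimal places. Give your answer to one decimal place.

PR of 1.7 on Form S: 18.0 + (1.7 − 1)/(2 − 1) × (23.0 − 18.0) = 21.50
On Form T, PR 21.50 falls between score 3 (PR 11.3) and 4 (PR 22.6).
Interpolate: 3 + (21.50 − 11.3)/(22.6 − 11.3) × (4 − 3) = 3.9

3.9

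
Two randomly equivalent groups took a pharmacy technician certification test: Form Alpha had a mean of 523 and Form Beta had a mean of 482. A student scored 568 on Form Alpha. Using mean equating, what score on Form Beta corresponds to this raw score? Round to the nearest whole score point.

Mean equating: y = x + (M_Y − M_X) = 568 + (482 − 523) = 527

527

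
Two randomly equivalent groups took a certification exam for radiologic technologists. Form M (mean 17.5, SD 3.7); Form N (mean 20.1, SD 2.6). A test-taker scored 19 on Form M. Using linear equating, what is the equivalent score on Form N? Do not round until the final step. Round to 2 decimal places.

Linear equating: y = (SD_Y/SD_X)(x − M_X) + M_Y
y = (2.6/3.7)(19 − 17.5) + 20.1
y = 0.702703 × 1.5 + 20.1 = 1.0541 + 20.1 = 21.15

21.15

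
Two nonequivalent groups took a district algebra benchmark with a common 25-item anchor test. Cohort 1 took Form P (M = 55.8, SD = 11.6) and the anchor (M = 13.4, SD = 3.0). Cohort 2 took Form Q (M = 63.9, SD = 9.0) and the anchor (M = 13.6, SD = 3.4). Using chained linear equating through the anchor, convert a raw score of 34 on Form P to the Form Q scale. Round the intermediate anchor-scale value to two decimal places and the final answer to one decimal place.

48.4

Form P → anchor (Cohort 1): v = (3.0/11.6)(34 − 55.8) + 13.4 = 7.76
anchor → Form Q (Cohort 2): y = (9.0/3.4)(7.76 − 13.6) + 63.9 = 48.4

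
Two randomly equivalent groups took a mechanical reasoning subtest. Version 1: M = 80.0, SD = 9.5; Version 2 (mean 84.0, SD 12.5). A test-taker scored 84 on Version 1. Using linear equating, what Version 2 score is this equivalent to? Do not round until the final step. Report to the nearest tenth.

Linear equating: y = (SD_Y/SD_X)(x − M_X) + M_Y
y = (12.5/9.5)(84 − 80.0) + 84.0
y = 1.315789 × 4.0 + 84.0 = 5.2632 + 84.0 = 89.3

89.3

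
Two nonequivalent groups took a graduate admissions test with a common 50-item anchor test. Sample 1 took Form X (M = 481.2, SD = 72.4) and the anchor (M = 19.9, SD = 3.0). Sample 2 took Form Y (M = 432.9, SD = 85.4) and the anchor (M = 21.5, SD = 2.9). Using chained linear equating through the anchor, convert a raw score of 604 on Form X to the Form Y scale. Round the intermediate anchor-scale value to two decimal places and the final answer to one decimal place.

Form X → anchor (Sample 1): v = (3.0/72.4)(604 − 481.2) + 19.9 = 24.99
anchor → Form Y (Sample 2): y = (85.4/2.9)(24.99 − 21.5) + 432.9 = 535.7

535.7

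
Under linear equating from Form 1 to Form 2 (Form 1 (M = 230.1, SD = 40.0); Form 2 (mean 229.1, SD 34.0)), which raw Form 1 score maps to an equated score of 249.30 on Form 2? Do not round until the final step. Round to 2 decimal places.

Invert y = (SD_Y/SD_X)(x − M_X) + M_Y:
x = (SD_X/SD_Y)(y − M_Y) + M_X = (40.0/34.0)(249.30 − 229.1) + 230.1
x = 1.176471 × 20.200 + 230.1 = 253.86

253.86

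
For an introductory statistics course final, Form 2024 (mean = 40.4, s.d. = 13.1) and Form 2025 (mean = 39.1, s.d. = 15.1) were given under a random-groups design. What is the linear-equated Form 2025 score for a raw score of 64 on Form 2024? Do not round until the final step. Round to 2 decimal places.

Linear equating: y = (SD_Y/SD_X)(x − M_X) + M_Y
y = (15.1/13.1)(64 − 40.4) + 39.1
y = 1.152672 × 23.6 + 39.1 = 27.2031 + 39.1 = 66.30

66.30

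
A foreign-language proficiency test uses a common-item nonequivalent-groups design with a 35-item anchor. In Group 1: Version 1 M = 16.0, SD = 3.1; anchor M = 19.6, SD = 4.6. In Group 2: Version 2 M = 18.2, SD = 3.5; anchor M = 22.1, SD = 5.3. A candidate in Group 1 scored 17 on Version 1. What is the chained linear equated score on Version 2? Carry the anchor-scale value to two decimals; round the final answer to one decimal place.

17.5

Version 1 → anchor (Group 1): v = (4.6/3.1)(17 − 16.0) + 19.6 = 21.08
anchor → Version 2 (Group 2): y = (3.5/5.3)(21.08 − 22.1) + 18.2 = 17.5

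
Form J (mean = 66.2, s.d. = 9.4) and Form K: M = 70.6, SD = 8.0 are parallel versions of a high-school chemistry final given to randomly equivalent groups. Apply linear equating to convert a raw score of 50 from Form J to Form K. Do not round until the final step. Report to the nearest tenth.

Linear equating: y = (SD_Y/SD_X)(x − M_X) + M_Y
y = (8.0/9.4)(50 − 66.2) + 70.6
y = 0.851064 × -16.2 + 70.6 = -13.7872 + 70.6 = 56.8

56.8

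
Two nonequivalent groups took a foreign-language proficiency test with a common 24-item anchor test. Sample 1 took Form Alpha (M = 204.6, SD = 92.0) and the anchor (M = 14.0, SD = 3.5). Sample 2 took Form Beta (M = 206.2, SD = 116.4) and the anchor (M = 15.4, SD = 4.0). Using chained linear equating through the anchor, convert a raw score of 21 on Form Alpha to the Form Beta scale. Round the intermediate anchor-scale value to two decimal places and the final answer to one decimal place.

-37.7

Form Alpha → anchor (Sample 1): v = (3.5/92.0)(21 − 204.6) + 14.0 = 7.02
anchor → Form Beta (Sample 2): y = (116.4/4.0)(7.02 − 15.4) + 206.2 = -37.7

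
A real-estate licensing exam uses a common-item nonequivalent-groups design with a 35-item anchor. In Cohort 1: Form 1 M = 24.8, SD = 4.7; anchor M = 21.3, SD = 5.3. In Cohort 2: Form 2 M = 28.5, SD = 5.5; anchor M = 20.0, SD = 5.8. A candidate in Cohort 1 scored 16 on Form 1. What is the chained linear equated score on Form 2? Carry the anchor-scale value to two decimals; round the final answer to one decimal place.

20.3

Form 1 → anchor (Cohort 1): v = (5.3/4.7)(16 − 24.8) + 21.3 = 11.38
anchor → Form 2 (Cohort 2): y = (5.5/5.8)(11.38 − 20.0) + 28.5 = 20.3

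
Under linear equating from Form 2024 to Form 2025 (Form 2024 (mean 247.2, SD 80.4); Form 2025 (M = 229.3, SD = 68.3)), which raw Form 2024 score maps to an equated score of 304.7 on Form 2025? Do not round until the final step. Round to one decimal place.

336.0

Invert y = (SD_Y/SD_X)(x − M_X) + M_Y:
x = (SD_X/SD_Y)(y − M_Y) + M_X = (80.4/68.3)(304.7 − 229.3) + 247.2
x = 1.177160 × 75.400 + 247.2 = 336.0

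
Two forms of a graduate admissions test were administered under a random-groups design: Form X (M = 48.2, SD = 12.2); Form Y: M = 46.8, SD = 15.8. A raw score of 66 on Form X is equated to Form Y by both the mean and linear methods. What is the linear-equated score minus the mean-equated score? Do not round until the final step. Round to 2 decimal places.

5.25

Mean-equated: 66 + (46.8 − 48.2) = 64.60
Linear-equated: (15.8/12.2)(66 − 48.2) + 46.8 = 69.852
Difference = 69.852 − 64.60 = 5.25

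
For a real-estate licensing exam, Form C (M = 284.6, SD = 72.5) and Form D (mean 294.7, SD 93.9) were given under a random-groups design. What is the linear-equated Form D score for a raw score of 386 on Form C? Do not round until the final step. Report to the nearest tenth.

426.0

Linear equating: y = (SD_Y/SD_X)(x − M_X) + M_Y
y = (93.9/72.5)(386 − 284.6) + 294.7
y = 1.295172 × 101.4 + 294.7 = 131.3305 + 294.7 = 426.0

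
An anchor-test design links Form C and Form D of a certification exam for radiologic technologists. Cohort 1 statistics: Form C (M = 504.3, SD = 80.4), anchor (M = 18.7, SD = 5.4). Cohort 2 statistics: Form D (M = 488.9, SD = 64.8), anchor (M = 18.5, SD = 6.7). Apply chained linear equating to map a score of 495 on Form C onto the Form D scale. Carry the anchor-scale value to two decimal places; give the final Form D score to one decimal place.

484.8

Form C → anchor (Cohort 1): v = (5.4/80.4)(495 − 504.3) + 18.7 = 18.08
anchor → Form D (Cohort 2): y = (64.8/6.7)(18.08 − 18.5) + 488.9 = 484.8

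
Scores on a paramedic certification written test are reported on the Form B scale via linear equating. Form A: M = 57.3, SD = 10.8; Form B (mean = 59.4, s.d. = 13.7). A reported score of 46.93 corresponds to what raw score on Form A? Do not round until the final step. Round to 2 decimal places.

Invert y = (SD_Y/SD_X)(x − M_X) + M_Y:
x = (SD_X/SD_Y)(y − M_Y) + M_X = (10.8/13.7)(46.93 − 59.4) + 57.3
x = 0.788321 × -12.470 + 57.3 = 47.47

47.47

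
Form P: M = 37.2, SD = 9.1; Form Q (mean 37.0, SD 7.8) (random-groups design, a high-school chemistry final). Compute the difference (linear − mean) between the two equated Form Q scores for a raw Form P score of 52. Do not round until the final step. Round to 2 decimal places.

-2.11

Mean-equated: 52 + (37.0 − 37.2) = 51.80
Linear-equated: (7.8/9.1)(52 − 37.2) + 37.0 = 49.686
Difference = 49.686 − 51.80 = -2.11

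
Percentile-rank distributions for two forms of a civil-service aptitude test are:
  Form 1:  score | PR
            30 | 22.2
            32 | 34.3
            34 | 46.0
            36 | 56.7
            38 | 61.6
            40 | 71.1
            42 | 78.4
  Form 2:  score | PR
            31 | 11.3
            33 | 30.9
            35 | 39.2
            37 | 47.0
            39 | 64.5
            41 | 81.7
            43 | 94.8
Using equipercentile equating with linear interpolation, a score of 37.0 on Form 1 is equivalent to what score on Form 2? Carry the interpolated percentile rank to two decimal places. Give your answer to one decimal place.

PR of 37.0 on Form 1: 56.7 + (37.0 − 36)/(38 − 36) × (61.6 − 56.7) = 59.15
On Form 2, PR 59.15 falls between score 37 (PR 47.0) and 39 (PR 64.5).
Interpolate: 37 + (59.15 − 47.0)/(64.5 − 47.0) × (39 − 37) = 38.4

38.4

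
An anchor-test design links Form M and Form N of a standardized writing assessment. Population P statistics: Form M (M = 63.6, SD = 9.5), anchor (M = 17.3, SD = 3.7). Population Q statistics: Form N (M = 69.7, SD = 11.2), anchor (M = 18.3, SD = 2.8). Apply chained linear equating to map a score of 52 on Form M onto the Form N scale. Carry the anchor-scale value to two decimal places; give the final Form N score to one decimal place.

47.6

Form M → anchor (Population P): v = (3.7/9.5)(52 − 63.6) + 17.3 = 12.78
anchor → Form N (Population Q): y = (11.2/2.8)(12.78 − 18.3) + 69.7 = 47.6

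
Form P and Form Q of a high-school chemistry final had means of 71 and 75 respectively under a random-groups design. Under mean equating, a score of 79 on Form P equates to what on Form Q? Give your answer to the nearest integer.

83

Mean equating: y = x + (M_Y − M_X) = 79 + (75 − 71) = 83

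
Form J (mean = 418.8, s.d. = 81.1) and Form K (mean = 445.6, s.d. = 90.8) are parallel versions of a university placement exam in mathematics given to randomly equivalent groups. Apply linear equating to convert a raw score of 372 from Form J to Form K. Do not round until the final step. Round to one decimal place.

Linear equating: y = (SD_Y/SD_X)(x − M_X) + M_Y
y = (90.8/81.1)(372 − 418.8) + 445.6
y = 1.119605 × -46.8 + 445.6 = -52.3975 + 445.6 = 393.2

393.2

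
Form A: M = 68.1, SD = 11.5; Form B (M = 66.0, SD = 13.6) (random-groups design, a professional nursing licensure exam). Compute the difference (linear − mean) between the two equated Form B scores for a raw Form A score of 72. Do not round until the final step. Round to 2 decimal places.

Mean-equated: 72 + (66.0 − 68.1) = 69.90
Linear-equated: (13.6/11.5)(72 − 68.1) + 66.0 = 70.612
Difference = 70.612 − 69.90 = 0.71

0.71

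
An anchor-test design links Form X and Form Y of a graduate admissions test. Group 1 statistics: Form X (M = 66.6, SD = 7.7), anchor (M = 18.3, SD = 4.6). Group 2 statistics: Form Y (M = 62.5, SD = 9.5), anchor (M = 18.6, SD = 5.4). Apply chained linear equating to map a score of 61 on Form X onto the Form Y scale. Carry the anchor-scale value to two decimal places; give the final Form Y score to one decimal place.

Form X → anchor (Group 1): v = (4.6/7.7)(61 − 66.6) + 18.3 = 14.95
anchor → Form Y (Group 2): y = (9.5/5.4)(14.95 − 18.6) + 62.5 = 56.1

56.1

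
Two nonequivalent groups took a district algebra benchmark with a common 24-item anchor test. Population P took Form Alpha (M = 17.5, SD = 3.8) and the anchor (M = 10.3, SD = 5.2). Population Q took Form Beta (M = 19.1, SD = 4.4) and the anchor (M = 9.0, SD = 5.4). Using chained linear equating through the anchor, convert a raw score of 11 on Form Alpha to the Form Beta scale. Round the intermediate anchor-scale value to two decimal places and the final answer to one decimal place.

12.9

Form Alpha → anchor (Population P): v = (5.2/3.8)(11 − 17.5) + 10.3 = 1.41
anchor → Form Beta (Population Q): y = (4.4/5.4)(1.41 − 9.0) + 19.1 = 12.9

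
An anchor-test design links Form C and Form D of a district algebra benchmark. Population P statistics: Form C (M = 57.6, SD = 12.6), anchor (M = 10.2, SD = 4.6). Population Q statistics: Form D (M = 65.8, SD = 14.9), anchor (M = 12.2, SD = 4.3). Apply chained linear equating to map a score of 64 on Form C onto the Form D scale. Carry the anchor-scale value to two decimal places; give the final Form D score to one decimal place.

Form C → anchor (Population P): v = (4.6/12.6)(64 − 57.6) + 10.2 = 12.54
anchor → Form D (Population Q): y = (14.9/4.3)(12.54 − 12.2) + 65.8 = 67.0

67.0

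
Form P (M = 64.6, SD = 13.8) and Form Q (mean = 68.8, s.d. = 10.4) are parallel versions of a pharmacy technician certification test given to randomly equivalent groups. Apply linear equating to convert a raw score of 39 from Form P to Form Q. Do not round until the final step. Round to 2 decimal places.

49.51

Linear equating: y = (SD_Y/SD_X)(x − M_X) + M_Y
y = (10.4/13.8)(39 − 64.6) + 68.8
y = 0.753623 × -25.6 + 68.8 = -19.2928 + 68.8 = 49.51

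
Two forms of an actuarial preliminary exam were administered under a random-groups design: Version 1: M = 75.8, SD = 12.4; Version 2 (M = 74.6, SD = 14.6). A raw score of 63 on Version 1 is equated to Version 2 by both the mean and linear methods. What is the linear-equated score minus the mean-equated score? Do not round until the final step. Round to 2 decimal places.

Mean-equated: 63 + (74.6 − 75.8) = 61.80
Linear-equated: (14.6/12.4)(63 − 75.8) + 74.6 = 59.529
Difference = 59.529 − 61.80 = -2.27

-2.27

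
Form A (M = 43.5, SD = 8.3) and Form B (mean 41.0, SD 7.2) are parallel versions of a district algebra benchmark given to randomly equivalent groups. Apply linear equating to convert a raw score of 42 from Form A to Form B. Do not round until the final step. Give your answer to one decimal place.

39.7

Linear equating: y = (SD_Y/SD_X)(x − M_X) + M_Y
y = (7.2/8.3)(42 − 43.5) + 41.0
y = 0.867470 × -1.5 + 41.0 = -1.3012 + 41.0 = 39.7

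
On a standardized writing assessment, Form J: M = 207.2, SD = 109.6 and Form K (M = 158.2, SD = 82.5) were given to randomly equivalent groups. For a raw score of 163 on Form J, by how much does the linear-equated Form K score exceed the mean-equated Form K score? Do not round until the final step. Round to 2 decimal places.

10.93

Mean-equated: 163 + (158.2 − 207.2) = 114.00
Linear-equated: (82.5/109.6)(163 − 207.2) + 158.2 = 124.929
Difference = 124.929 − 114.00 = 10.93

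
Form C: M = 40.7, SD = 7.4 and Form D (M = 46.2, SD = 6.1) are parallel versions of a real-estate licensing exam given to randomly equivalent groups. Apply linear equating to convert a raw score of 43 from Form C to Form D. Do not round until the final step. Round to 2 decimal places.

Linear equating: y = (SD_Y/SD_X)(x − M_X) + M_Y
y = (6.1/7.4)(43 − 40.7) + 46.2
y = 0.824324 × 2.3 + 46.2 = 1.8959 + 46.2 = 48.10

48.10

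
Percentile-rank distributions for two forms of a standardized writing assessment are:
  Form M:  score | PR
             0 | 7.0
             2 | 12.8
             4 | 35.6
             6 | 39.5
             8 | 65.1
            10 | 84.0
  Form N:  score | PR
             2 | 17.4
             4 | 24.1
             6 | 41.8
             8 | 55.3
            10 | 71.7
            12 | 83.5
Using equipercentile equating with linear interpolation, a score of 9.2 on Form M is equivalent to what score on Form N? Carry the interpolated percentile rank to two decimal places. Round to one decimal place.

10.8

PR of 9.2 on Form M: 65.1 + (9.2 − 8)/(10 − 8) × (84.0 − 65.1) = 76.44
On Form N, PR 76.44 falls between score 10 (PR 71.7) and 12 (PR 83.5).
Interpolate: 10 + (76.44 − 71.7)/(83.5 − 71.7) × (12 − 10) = 10.8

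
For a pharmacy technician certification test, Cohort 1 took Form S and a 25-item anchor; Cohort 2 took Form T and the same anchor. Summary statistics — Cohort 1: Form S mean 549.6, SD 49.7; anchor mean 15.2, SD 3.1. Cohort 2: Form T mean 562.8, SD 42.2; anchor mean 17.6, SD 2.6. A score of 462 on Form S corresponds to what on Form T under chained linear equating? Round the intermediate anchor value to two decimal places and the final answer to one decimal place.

Form S → anchor (Cohort 1): v = (3.1/49.7)(462 − 549.6) + 15.2 = 9.74
anchor → Form T (Cohort 2): y = (42.2/2.6)(9.74 − 17.6) + 562.8 = 435.2

435.2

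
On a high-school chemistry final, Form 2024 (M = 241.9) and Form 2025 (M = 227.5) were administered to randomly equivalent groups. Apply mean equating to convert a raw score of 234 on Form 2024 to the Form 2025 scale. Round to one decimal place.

Mean equating: y = x + (M_Y − M_X) = 234 + (227.5 − 241.9) = 219.6

219.6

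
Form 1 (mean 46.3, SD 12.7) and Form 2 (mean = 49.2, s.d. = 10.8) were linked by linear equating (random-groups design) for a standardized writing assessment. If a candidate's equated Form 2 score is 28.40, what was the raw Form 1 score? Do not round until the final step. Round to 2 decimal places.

21.84

Invert y = (SD_Y/SD_X)(x − M_X) + M_Y:
x = (SD_X/SD_Y)(y − M_Y) + M_X = (12.7/10.8)(28.40 − 49.2) + 46.3
x = 1.175926 × -20.800 + 46.3 = 21.84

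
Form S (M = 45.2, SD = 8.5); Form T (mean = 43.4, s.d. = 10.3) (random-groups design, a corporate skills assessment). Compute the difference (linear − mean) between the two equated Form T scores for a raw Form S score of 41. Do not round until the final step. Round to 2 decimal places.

Mean-equated: 41 + (43.4 − 45.2) = 39.20
Linear-equated: (10.3/8.5)(41 − 45.2) + 43.4 = 38.311
Difference = 38.311 − 39.20 = -0.89

-0.89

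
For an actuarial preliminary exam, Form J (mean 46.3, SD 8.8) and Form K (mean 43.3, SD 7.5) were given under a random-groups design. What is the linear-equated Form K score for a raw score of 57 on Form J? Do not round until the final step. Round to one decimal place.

52.4

Linear equating: y = (SD_Y/SD_X)(x − M_X) + M_Y
y = (7.5/8.8)(57 − 46.3) + 43.3
y = 0.852273 × 10.7 + 43.3 = 9.1193 + 43.3 = 52.4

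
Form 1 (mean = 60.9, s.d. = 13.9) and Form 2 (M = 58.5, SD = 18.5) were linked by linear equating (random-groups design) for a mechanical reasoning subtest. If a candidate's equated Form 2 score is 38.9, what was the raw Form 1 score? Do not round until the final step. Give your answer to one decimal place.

46.2

Invert y = (SD_Y/SD_X)(x − M_X) + M_Y:
x = (SD_X/SD_Y)(y − M_Y) + M_X = (13.9/18.5)(38.9 − 58.5) + 60.9
x = 0.751351 × -19.600 + 60.9 = 46.2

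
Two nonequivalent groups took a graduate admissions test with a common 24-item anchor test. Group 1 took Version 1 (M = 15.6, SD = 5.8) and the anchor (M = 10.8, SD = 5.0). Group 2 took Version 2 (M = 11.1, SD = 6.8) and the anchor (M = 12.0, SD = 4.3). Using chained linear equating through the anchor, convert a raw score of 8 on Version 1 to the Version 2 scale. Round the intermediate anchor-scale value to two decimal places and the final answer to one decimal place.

-1.2

Version 1 → anchor (Group 1): v = (5.0/5.8)(8 − 15.6) + 10.8 = 4.25
anchor → Version 2 (Group 2): y = (6.8/4.3)(4.25 − 12.0) + 11.1 = -1.2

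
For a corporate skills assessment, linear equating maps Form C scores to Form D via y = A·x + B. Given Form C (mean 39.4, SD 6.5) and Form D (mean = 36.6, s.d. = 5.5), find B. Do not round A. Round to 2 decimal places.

3.26

A = SD_Y / SD_X = 5.5 / 6.5 = 0.846154
B = M_Y − A·M_X = 36.6 − 0.846154 × 39.4 = 3.26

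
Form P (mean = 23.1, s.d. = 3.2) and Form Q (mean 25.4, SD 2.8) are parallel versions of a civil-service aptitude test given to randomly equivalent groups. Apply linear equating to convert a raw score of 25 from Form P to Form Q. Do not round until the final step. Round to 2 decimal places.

27.06

Linear equating: y = (SD_Y/SD_X)(x − M_X) + M_Y
y = (2.8/3.2)(25 − 23.1) + 25.4
y = 0.875000 × 1.9 + 25.4 = 1.6625 + 25.4 = 27.06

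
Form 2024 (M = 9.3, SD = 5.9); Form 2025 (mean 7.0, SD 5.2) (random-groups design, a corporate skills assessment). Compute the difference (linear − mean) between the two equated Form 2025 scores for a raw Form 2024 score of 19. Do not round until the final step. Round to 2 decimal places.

-1.15

Mean-equated: 19 + (7.0 − 9.3) = 16.70
Linear-equated: (5.2/5.9)(19 − 9.3) + 7.0 = 15.549
Difference = 15.549 − 16.70 = -1.15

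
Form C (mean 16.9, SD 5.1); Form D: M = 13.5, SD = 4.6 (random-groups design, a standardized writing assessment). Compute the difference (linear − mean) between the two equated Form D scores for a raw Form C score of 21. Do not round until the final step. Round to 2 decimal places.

Mean-equated: 21 + (13.5 − 16.9) = 17.60
Linear-equated: (4.6/5.1)(21 − 16.9) + 13.5 = 17.198
Difference = 17.198 − 17.60 = -0.40

-0.40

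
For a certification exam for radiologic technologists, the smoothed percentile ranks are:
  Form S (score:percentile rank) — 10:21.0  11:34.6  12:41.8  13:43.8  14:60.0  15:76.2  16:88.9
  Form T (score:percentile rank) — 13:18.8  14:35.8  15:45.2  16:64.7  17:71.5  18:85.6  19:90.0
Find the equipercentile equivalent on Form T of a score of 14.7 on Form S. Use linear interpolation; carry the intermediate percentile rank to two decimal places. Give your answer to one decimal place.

PR of 14.7 on Form S: 60.0 + (14.7 − 14)/(15 − 14) × (76.2 − 60.0) = 71.34
On Form T, PR 71.34 falls between score 16 (PR 64.7) and 17 (PR 71.5).
Interpolate: 16 + (71.34 − 64.7)/(71.5 − 64.7) × (17 − 16) = 17.0

17.0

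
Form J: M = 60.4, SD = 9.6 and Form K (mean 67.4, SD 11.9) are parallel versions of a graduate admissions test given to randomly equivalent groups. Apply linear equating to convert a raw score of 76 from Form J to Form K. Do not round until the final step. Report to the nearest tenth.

86.7

Linear equating: y = (SD_Y/SD_X)(x − M_X) + M_Y
y = (11.9/9.6)(76 − 60.4) + 67.4
y = 1.239583 × 15.6 + 67.4 = 19.3375 + 67.4 = 86.7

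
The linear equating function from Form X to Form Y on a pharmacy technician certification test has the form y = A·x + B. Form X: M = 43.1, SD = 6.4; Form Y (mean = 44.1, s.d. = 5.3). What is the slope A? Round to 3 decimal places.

A = SD_Y / SD_X = 5.3 / 6.4 = 0.828

0.828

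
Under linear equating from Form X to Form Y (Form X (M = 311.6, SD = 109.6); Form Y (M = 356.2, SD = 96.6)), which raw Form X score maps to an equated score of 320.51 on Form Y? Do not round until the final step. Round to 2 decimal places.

Invert y = (SD_Y/SD_X)(x − M_X) + M_Y:
x = (SD_X/SD_Y)(y − M_Y) + M_X = (109.6/96.6)(320.51 − 356.2) + 311.6
x = 1.134576 × -35.690 + 311.6 = 271.11

271.11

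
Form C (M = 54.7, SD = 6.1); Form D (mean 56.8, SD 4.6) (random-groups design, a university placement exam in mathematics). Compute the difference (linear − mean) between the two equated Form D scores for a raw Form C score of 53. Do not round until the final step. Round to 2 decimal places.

Mean-equated: 53 + (56.8 − 54.7) = 55.10
Linear-equated: (4.6/6.1)(53 − 54.7) + 56.8 = 55.518
Difference = 55.518 − 55.10 = 0.42

0.42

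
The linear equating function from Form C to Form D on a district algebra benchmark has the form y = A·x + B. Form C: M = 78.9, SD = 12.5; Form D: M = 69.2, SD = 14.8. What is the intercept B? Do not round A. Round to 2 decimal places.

-24.22

A = SD_Y / SD_X = 14.8 / 12.5 = 1.184000
B = M_Y − A·M_X = 69.2 − 1.184000 × 78.9 = -24.22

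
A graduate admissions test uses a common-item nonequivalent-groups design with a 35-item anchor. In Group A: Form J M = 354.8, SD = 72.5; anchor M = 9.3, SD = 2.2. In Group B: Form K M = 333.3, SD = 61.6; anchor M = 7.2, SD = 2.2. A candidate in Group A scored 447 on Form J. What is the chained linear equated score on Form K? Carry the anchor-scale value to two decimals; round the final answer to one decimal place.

Form J → anchor (Group A): v = (2.2/72.5)(447 − 354.8) + 9.3 = 12.10
anchor → Form K (Group B): y = (61.6/2.2)(12.10 − 7.2) + 333.3 = 470.5

470.5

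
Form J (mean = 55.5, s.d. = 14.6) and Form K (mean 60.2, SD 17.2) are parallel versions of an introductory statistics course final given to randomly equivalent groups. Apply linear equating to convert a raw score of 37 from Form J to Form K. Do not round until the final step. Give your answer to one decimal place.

Linear equating: y = (SD_Y/SD_X)(x − M_X) + M_Y
y = (17.2/14.6)(37 − 55.5) + 60.2
y = 1.178082 × -18.5 + 60.2 = -21.7945 + 60.2 = 38.4

38.4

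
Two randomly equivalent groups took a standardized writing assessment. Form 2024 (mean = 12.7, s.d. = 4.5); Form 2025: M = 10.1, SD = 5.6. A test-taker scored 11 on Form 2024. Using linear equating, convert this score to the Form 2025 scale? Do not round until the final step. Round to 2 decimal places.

7.98

Linear equating: y = (SD_Y/SD_X)(x − M_X) + M_Y
y = (5.6/4.5)(11 − 12.7) + 10.1
y = 1.244444 × -1.7 + 10.1 = -2.1156 + 10.1 = 7.98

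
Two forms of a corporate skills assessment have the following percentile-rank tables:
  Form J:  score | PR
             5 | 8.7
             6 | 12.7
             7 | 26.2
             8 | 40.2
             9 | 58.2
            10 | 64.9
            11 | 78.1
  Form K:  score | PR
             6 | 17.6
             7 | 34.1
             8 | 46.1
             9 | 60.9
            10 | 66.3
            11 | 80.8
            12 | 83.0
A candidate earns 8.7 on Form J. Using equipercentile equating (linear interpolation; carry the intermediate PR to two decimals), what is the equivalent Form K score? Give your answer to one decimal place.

PR of 8.7 on Form J: 40.2 + (8.7 − 8)/(9 − 8) × (58.2 − 40.2) = 52.80
On Form K, PR 52.80 falls between score 8 (PR 46.1) and 9 (PR 60.9).
Interpolate: 8 + (52.80 − 46.1)/(60.9 − 46.1) × (9 − 8) = 8.5

8.5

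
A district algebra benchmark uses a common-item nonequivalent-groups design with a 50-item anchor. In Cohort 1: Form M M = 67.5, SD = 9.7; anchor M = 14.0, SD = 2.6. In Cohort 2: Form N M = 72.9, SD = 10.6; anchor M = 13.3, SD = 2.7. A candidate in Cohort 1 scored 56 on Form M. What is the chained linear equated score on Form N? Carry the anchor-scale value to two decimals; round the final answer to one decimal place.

Form M → anchor (Cohort 1): v = (2.6/9.7)(56 − 67.5) + 14.0 = 10.92
anchor → Form N (Cohort 2): y = (10.6/2.7)(10.92 − 13.3) + 72.9 = 63.6

63.6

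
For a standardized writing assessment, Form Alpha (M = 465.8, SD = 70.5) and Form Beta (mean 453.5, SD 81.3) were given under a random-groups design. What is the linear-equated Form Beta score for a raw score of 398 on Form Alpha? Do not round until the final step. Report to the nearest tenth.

375.3

Linear equating: y = (SD_Y/SD_X)(x − M_X) + M_Y
y = (81.3/70.5)(398 − 465.8) + 453.5
y = 1.153191 × -67.8 + 453.5 = -78.1864 + 453.5 = 375.3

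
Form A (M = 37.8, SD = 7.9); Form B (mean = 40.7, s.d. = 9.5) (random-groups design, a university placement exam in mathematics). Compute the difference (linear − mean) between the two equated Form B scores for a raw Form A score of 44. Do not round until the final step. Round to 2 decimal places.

Mean-equated: 44 + (40.7 − 37.8) = 46.90
Linear-equated: (9.5/7.9)(44 − 37.8) + 40.7 = 48.156
Difference = 48.156 − 46.90 = 1.26

1.26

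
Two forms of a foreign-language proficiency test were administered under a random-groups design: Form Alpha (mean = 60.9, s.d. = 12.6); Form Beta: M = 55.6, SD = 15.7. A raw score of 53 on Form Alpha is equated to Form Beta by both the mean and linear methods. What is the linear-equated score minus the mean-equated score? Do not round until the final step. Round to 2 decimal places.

Mean-equated: 53 + (55.6 − 60.9) = 47.70
Linear-equated: (15.7/12.6)(53 − 60.9) + 55.6 = 45.756
Difference = 45.756 − 47.70 = -1.94

-1.94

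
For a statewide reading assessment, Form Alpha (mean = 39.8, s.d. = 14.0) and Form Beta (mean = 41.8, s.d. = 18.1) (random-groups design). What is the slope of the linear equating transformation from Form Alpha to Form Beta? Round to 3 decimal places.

A = SD_Y / SD_X = 18.1 / 14.0 = 1.293

1.293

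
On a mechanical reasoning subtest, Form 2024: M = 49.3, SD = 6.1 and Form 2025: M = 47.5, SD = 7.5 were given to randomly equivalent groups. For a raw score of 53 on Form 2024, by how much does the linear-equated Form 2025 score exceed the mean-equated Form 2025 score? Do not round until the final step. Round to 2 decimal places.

Mean-equated: 53 + (47.5 − 49.3) = 51.20
Linear-equated: (7.5/6.1)(53 − 49.3) + 47.5 = 52.049
Difference = 52.049 − 51.20 = 0.85

0.85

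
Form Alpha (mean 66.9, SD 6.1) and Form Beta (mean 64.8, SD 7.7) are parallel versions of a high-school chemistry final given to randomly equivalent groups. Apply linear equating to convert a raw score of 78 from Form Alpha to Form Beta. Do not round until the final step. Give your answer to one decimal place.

Linear equating: y = (SD_Y/SD_X)(x − M_X) + M_Y
y = (7.7/6.1)(78 − 66.9) + 64.8
y = 1.262295 × 11.1 + 64.8 = 14.0115 + 64.8 = 78.8

78.8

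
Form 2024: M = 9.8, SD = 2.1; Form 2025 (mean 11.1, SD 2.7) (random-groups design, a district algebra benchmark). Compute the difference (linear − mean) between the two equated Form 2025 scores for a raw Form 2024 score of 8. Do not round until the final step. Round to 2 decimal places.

Mean-equated: 8 + (11.1 − 9.8) = 9.30
Linear-equated: (2.7/2.1)(8 − 9.8) + 11.1 = 8.786
Difference = 8.786 − 9.30 = -0.51

-0.51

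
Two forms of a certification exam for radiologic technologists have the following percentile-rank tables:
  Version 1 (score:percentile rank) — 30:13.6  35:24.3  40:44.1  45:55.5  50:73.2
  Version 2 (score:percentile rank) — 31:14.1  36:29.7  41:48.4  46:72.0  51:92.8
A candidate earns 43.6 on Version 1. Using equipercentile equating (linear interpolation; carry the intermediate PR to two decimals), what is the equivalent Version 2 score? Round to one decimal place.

41.8

PR of 43.6 on Version 1: 44.1 + (43.6 − 40)/(45 − 40) × (55.5 − 44.1) = 52.31
On Version 2, PR 52.31 falls between score 41 (PR 48.4) and 46 (PR 72.0).
Interpolate: 41 + (52.31 − 48.4)/(72.0 − 48.4) × (46 − 41) = 41.8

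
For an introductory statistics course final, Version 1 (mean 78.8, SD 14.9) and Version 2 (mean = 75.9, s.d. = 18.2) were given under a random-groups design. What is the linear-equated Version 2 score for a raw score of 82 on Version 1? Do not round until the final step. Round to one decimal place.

Linear equating: y = (SD_Y/SD_X)(x − M_X) + M_Y
y = (18.2/14.9)(82 − 78.8) + 75.9
y = 1.221477 × 3.2 + 75.9 = 3.9087 + 75.9 = 79.8

79.8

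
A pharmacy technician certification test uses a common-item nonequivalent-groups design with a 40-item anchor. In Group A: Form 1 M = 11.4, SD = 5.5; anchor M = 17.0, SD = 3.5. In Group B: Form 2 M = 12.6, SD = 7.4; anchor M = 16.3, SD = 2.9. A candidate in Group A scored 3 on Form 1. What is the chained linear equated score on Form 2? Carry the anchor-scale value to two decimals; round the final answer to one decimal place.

Form 1 → anchor (Group A): v = (3.5/5.5)(3 − 11.4) + 17.0 = 11.65
anchor → Form 2 (Group B): y = (7.4/2.9)(11.65 − 16.3) + 12.6 = 0.7

0.7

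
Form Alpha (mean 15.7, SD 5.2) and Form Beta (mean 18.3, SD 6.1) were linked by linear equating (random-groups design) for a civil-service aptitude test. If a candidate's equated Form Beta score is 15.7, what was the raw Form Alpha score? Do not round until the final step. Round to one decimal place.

Invert y = (SD_Y/SD_X)(x − M_X) + M_Y:
x = (SD_X/SD_Y)(y − M_Y) + M_X = (5.2/6.1)(15.7 − 18.3) + 15.7
x = 0.852459 × -2.600 + 15.7 = 13.5

13.5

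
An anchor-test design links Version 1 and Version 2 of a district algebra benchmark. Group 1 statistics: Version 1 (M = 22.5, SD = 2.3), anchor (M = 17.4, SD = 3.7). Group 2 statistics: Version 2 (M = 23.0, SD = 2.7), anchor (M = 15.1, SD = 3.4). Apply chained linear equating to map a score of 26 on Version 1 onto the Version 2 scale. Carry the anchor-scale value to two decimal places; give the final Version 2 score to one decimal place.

Version 1 → anchor (Group 1): v = (3.7/2.3)(26 − 22.5) + 17.4 = 23.03
anchor → Version 2 (Group 2): y = (2.7/3.4)(23.03 − 15.1) + 23.0 = 29.3

29.3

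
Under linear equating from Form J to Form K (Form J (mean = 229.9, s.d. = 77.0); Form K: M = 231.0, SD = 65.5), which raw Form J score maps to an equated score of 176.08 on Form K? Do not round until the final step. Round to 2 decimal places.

Invert y = (SD_Y/SD_X)(x − M_X) + M_Y:
x = (SD_X/SD_Y)(y − M_Y) + M_X = (77.0/65.5)(176.08 − 231.0) + 229.9
x = 1.175573 × -54.920 + 229.9 = 165.34

165.34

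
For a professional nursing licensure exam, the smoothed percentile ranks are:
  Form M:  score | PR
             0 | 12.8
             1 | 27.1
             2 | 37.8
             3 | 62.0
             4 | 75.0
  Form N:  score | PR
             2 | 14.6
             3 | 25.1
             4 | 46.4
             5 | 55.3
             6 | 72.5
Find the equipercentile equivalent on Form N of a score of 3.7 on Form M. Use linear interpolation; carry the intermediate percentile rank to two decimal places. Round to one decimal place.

PR of 3.7 on Form M: 62.0 + (3.7 − 3)/(4 − 3) × (75.0 − 62.0) = 71.10
On Form N, PR 71.10 falls between score 5 (PR 55.3) and 6 (PR 72.5).
Interpolate: 5 + (71.10 − 55.3)/(72.5 − 55.3) × (6 − 5) = 5.9

5.9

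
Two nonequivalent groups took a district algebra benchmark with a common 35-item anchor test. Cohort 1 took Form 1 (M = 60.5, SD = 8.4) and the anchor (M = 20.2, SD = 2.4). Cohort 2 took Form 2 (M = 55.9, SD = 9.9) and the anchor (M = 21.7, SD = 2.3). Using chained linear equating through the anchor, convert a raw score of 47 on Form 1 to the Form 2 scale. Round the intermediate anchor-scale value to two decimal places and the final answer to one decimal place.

32.8

Form 1 → anchor (Cohort 1): v = (2.4/8.4)(47 − 60.5) + 20.2 = 16.34
anchor → Form 2 (Cohort 2): y = (9.9/2.3)(16.34 − 21.7) + 55.9 = 32.8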